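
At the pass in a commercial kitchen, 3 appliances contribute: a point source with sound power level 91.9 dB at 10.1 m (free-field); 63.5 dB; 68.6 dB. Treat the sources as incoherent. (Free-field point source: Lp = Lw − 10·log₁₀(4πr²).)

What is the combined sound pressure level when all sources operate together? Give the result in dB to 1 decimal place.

Source at 10.1 m: Lp = 91.9 − 10·log₁₀(4π·10.1²) = 91.9 − 10·log₁₀(1281.895) = 60.8 dB.
Converting to relative power and adding: 10^(60.8/10) + 10^(63.5/10) + 10^(68.6/10) = 1.069e+07.
L_total = 10·log₁₀(1.069e+07) = 70.3 dB.

70.3 dB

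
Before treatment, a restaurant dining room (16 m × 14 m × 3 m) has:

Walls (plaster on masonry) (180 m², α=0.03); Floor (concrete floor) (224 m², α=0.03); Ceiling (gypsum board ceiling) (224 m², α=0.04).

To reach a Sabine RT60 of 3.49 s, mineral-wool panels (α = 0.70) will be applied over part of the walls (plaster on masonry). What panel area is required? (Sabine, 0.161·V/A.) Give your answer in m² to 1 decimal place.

14.8

Summing Sᵢαᵢ: 5.400 + 6.720 + 8.960 → A₁ = 21.080 sabins.
V = 672 m³. Target absorption A₂ = 0.161 × 672 / 3.49 = 31.001 sabins.
ΔA needed = 31.001 − 21.080 = 9.921 sabins.
Each m² of panel replacing the walls (plaster on masonry) adds (0.70 − 0.03) = 0.67 sabins.
Area = ΔA/Δα = 9.921/0.67 = 14.8 m².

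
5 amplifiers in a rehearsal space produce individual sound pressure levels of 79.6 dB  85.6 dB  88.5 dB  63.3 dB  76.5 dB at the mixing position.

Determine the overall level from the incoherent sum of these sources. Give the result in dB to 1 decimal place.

Σ 10^(Lᵢ/10) = 1.209e+09.
Combined level = 10 log₁₀(1.209e+09) = 90.8 dB.

90.8 dB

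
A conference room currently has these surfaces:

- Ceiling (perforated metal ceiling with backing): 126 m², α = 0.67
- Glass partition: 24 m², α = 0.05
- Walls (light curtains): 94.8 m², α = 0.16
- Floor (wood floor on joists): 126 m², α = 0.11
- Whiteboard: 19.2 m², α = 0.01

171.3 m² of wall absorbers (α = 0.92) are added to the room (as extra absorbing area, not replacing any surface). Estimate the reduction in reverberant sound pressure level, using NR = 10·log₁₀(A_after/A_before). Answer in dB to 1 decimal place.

3.8 dB

Summing Sᵢαᵢ: 84.420 + 1.200 + 15.168 + 13.860 + 0.192 → A_before = 114.840 sabins.
Added absorption = 171.3 × 0.92 = 157.596 sabins.
A_after = 114.840 + 157.596 = 272.436 sabins.
Reduction = 10 log₁₀(A_after/A_before) = 10 log₁₀(2.3723) = 3.8 dB.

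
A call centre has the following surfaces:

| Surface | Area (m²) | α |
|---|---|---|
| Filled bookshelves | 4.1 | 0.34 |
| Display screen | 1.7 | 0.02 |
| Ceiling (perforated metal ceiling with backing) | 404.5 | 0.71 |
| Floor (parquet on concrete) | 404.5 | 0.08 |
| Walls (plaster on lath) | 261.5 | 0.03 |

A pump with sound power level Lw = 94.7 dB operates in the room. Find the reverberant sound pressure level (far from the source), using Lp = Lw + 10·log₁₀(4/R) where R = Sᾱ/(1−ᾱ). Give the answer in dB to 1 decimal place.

A = 328.828 sabins; S = 1076.3 m².
ᾱ = 328.828/1076.3 = 0.3055; R = Sᾱ/(1−ᾱ) = 328.828/(1−0.3055) = 473.474 m².
Lp = Lw + 10 log₁₀(4/R) = 94.7 -20.73 = 74.0 dB.

74.0 dB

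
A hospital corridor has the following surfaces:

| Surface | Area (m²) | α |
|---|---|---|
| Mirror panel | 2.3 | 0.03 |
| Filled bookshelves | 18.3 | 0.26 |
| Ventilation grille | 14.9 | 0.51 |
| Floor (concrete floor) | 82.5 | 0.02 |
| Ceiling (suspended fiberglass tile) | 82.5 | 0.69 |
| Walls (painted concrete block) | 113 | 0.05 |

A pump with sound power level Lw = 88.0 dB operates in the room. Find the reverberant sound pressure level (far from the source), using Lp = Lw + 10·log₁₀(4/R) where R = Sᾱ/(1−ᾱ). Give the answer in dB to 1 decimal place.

74.0 dB

A = 76.651 sabins; S = 313.5 m².
ᾱ = 0.2445, so room constant R = A/(1−ᾱ) = 101.457 m².
Lp = 88.0 + 10·log₁₀(4/101.457) = 88.0 + (-14.04) = 74.0 dB.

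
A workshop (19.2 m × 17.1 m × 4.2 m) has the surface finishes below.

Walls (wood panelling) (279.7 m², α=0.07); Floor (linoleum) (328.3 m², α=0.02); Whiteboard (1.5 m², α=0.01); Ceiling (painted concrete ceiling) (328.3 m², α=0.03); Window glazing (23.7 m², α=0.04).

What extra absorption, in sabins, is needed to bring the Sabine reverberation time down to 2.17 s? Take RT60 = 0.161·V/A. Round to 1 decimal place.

Total absorption A₁ = 279.7×0.07 + 328.3×0.02 + 1.5×0.01 + 328.3×0.03 + 23.7×0.04
  = 19.579 + 6.566 + 0.015 + 9.849 + 0.948 = 36.957 m² sabins.
V = 1378.944 m³. Required absorption A₂ = 0.161 × 1378.944 / 2.17 = 102.309 sabins.
ΔA = A₂ − A₁ = 102.309 − 36.957 = 65.4 sabins.

65.4 sabins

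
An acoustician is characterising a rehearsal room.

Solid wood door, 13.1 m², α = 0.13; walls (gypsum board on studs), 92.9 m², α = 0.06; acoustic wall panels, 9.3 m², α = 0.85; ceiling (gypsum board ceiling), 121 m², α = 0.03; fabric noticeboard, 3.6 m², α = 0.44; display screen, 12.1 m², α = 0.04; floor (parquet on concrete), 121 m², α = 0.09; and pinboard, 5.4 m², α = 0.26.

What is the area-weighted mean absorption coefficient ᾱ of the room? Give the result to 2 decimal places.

Total surface area S = 378.4 m².
A = 13.1*0.13 + 92.9*0.06 + 9.3*0.85 + 121*0.03 + 3.6*0.44 + 12.1*0.04 + 121*0.09 + 5.4*0.26 = 33.174 sabins.
ᾱ = A/S = 0.09.

0.09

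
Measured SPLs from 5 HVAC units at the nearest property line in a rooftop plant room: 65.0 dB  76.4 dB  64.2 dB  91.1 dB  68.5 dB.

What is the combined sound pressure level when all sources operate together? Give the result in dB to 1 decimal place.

Sum in the linear (power) domain: Σ 10^(Lᵢ/10) = 10^(65.0/10) + 10^(76.4/10) + 10^(64.2/10) + 10^(91.1/10) + 10^(68.5/10) = 1.345e+09.
Back to dB: 10·log₁₀ Σ = 91.3 dB.

91.3 dB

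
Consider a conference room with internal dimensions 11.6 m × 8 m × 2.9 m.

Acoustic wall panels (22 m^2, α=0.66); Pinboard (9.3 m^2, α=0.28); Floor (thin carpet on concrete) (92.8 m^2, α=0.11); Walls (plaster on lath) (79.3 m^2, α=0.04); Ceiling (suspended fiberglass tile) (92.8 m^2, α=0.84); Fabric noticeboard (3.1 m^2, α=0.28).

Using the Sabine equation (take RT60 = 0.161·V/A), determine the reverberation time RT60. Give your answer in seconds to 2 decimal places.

0.40 sec

A = Σ Sᵢαᵢ = 22·0.66 + 9.3·0.28 + 92.8·0.11 + 79.3·0.04 + 92.8·0.84 + 3.1·0.28 = 109.324 sabins.
Room volume: 269.12 m³.
Sabine: RT60 = 0.161 × 269.12 / 109.324 = 0.40 s.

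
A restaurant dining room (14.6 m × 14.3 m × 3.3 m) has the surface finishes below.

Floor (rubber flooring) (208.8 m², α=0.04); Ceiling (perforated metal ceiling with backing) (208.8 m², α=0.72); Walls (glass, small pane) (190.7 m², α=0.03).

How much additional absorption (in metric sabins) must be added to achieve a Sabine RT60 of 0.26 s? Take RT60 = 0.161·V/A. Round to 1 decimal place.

Equivalent absorption area: A₁ = 208.8×0.04 + 208.8×0.72 + 190.7×0.03 = 164.409 m².
For T = 0.26 s, need A₂ = 0.161·V/T = 0.161·688.974/0.26 = 426.634 sabins.
ΔA = A₂ − A₁ = 426.634 − 164.409 = 262.2 sabins.

262.2 sabins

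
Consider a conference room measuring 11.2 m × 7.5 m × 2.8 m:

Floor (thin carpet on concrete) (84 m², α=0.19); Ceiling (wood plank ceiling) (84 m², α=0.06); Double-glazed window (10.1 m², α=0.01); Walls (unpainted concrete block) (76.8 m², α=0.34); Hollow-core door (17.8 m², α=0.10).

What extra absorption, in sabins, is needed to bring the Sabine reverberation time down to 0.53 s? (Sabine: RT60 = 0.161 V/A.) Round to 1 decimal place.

A₁ = Σ Sᵢαᵢ = 84×0.19 + 84×0.06 + 10.1×0.01 + 76.8×0.34 + 17.8×0.10 = 48.993 sabins.
Target A₂ = 0.161·235.2/0.53 = 71.448 sabins (V = 235.2 m³).
ΔA = A₂ − A₁ = 71.448 − 48.993 = 22.5 sabins.

22.5 sabins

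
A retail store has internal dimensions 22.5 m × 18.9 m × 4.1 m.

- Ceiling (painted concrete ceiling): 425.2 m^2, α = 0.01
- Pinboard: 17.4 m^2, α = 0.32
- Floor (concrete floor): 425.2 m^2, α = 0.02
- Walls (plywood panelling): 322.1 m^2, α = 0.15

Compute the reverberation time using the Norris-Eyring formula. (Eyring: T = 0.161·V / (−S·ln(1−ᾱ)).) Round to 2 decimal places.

4.09 seconds

S = Σ Sᵢ = 1189.9 m^2.
Σ(Sᵢαᵢ) = 425.2×0.01 + 17.4×0.32 + 425.2×0.02 + 322.1×0.15 = 66.639.
Mean coefficient ᾱ = A/S = 0.0560.
−S·ln(1−ᾱ) = −1189.9 × ln(1 − 0.0560) = 68.573.
V = 22.5 × 18.9 × 4.1 = 1743.525 m³.
T = 0.161·V/[−S·ln(1−ᾱ)] = 0.161·1743.525/68.573 = 4.09 s.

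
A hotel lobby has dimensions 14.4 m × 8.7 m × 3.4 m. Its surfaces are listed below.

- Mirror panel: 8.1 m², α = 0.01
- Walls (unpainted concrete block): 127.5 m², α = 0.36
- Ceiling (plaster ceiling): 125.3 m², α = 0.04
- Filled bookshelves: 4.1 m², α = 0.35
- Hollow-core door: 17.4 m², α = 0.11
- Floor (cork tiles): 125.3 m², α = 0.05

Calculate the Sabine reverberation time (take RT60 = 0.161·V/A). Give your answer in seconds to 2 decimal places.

Summing Sᵢαᵢ: 0.081 + 45.900 + 5.012 + 1.435 + 1.914 + 6.265 → A = 60.607 sabins.
Volume V = 14.4 × 8.7 × 3.4 = 425.952 m³.
RT60 = 0.161 · V / A = 0.161 × 425.952 / 60.607 = 1.13 s.

1.13 s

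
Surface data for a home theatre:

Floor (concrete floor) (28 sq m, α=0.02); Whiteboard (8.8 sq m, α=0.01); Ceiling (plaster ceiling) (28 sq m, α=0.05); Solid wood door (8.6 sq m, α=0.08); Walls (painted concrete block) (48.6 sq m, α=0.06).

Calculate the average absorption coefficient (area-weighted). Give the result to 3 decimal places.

Total surface area S = 122.0 sq m.
A = 28*0.02 + 8.8*0.01 + 28*0.05 + 8.6*0.08 + 48.6*0.06 = 5.652 sabins.
ᾱ = A/S = 0.046.

0.046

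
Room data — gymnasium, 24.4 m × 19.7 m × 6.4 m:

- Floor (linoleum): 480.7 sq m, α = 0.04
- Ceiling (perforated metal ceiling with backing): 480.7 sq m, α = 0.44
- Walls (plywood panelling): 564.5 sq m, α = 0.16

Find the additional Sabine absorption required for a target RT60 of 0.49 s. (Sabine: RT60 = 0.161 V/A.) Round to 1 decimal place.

689.7 sabins

Equivalent absorption area: A₁ = 480.7*0.04 + 480.7*0.44 + 564.5*0.16 = 321.056 sq m.
For T = 0.49 s, need A₂ = 0.161·V/T = 0.161·3076.352/0.49 = 1010.801 sabins.
Shortfall: 1010.801 − 321.056 = 689.7 sabins.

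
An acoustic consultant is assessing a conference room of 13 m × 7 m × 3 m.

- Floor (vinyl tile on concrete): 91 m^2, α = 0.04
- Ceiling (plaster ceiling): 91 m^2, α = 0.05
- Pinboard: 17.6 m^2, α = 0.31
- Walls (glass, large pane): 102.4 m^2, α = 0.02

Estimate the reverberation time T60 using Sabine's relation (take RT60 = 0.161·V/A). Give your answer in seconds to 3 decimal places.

A = Σ Sᵢαᵢ = 91×0.04 + 91×0.05 + 17.6×0.31 + 102.4×0.02 = 15.694 sabins.
Volume V = 13 × 7 × 3 = 273 m³.
T = 0.161 V/A = 0.161·273/15.694 = 2.801 s.

2.801 s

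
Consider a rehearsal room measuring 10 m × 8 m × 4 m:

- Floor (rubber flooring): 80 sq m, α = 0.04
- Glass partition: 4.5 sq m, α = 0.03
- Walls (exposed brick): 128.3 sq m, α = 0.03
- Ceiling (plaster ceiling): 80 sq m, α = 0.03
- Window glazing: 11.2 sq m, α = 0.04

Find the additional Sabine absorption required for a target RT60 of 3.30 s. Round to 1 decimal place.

Equivalent absorption area: A₁ = 80·0.04 + 4.5·0.03 + 128.3·0.03 + 80·0.03 + 11.2·0.04 = 10.032 sq m.
For T = 3.30 s, need A₂ = 0.161·V/T = 0.161·320/3.30 = 15.612 sabins.
Additional absorption ΔA = 15.612 − 10.032 = 5.6 sabins.

5.6 sabins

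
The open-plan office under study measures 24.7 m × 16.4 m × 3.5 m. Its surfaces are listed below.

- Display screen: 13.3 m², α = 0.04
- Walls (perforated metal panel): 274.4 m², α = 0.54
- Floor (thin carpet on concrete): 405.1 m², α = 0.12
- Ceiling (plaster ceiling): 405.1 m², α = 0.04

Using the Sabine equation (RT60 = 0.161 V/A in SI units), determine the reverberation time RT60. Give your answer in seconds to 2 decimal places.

1.07 seconds

Summing Sᵢαᵢ: 0.532 + 148.176 + 48.612 + 16.204 → A = 213.524 sabins.
Room volume: 1417.78 m³.
T = 0.161 V/A = 0.161·1417.78/213.524 = 1.07 s.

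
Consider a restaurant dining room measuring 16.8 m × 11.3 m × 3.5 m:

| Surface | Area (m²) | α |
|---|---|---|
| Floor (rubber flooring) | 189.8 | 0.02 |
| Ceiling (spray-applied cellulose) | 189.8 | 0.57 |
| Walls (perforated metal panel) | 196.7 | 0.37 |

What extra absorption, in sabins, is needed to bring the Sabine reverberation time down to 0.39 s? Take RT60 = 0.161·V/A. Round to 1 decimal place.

Summing Sᵢαᵢ: 3.796 + 108.186 + 72.779 → A₁ = 184.761 sabins.
Target A₂ = 0.161·664.44/0.39 = 274.294 sabins (V = 664.44 m³).
Additional absorption ΔA = 274.294 − 184.761 = 89.5 sabins.

89.5 sabins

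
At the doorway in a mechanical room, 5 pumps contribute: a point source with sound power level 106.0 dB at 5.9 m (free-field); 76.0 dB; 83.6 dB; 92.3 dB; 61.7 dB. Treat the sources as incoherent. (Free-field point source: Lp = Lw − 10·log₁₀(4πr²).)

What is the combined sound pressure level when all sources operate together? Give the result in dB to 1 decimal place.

Source at 5.9 m: Lp = 106.0 − 10·log₁₀(4π·5.9²) = 106.0 − 10·log₁₀(437.435) = 79.6 dB.
Sum in the linear (power) domain: Σ 10^(Lᵢ/10) = 10^(79.6/10) + 10^(76.0/10) + 10^(83.6/10) + 10^(92.3/10) + 10^(61.7/10) = 2.06e+09.
Combined level = 10 log₁₀(2.06e+09) = 93.1 dB.

93.1 dB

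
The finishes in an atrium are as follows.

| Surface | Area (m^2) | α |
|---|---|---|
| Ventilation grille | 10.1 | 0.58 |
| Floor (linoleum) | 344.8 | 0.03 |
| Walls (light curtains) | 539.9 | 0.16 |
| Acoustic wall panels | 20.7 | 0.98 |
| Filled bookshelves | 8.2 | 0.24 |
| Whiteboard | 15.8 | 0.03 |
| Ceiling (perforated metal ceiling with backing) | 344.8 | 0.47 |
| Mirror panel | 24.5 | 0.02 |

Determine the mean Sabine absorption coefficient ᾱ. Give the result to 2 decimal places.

0.22

S = Σ Sᵢ = 10.1 + 344.8 + 539.9 + 20.7 + 8.2 + 15.8 + 344.8 + 24.5 = 1308.8 m^2.
Σ(Sᵢαᵢ) = 10.1·0.58 + 344.8·0.03 + 539.9·0.16 + 20.7·0.98 + 8.2·0.24 + 15.8·0.03 + 344.8·0.47 + 24.5·0.02 = 287.860.
ᾱ = A/S = 0.22.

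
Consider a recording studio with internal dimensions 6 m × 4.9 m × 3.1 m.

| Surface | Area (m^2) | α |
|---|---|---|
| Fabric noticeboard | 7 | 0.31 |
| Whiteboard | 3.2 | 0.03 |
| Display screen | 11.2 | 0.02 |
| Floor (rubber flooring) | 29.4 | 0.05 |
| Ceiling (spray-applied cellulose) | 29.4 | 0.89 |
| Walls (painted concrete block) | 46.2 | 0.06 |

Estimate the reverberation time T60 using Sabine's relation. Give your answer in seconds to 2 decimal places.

0.45 s

A = Σ Sᵢαᵢ = 7×0.31 + 3.2×0.03 + 11.2×0.02 + 29.4×0.05 + 29.4×0.89 + 46.2×0.06 = 32.898 sabins.
V = 6·4.9·3.1 = 91.14 m³.
T = 0.161 V/A = 0.161·91.14/32.898 = 0.45 s.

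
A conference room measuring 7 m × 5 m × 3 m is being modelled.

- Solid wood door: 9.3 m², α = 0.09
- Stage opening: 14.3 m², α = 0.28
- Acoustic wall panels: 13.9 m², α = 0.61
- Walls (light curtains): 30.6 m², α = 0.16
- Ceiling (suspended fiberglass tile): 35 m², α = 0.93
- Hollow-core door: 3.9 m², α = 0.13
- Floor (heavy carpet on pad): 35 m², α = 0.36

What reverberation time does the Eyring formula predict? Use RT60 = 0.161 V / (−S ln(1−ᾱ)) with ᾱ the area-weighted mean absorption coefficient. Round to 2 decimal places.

Total surface area S = 9.3 + 14.3 + 13.9 + 30.6 + 35 + 3.9 + 35 = 142.0 m².
Σ(Sᵢαᵢ) = 9.3×0.09 + 14.3×0.28 + 13.9×0.61 + 30.6×0.16 + 35×0.93 + 3.9×0.13 + 35×0.36 = 63.873.
Mean coefficient ᾱ = A/S = 0.4498.
Eyring denominator: −S ln(1−ᾱ) = 84.841.
V = 7 × 5 × 3 = 105 m³.
RT60 = 0.161 × 105 / 84.841 = 0.20 s.

0.20 s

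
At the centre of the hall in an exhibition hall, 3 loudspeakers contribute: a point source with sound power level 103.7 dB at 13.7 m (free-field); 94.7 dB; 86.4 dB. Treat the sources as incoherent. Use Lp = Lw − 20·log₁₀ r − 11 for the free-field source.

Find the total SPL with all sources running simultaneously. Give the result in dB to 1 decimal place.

Source at 13.7 m: Lp = 103.7 − 20·log₁₀(13.7) − 11 = 70.0 dB.
Converting to relative power and adding: 10^(70.0/10) + 10^(94.7/10) + 10^(86.4/10) = 3.398e+09.
Back to dB: 10·log₁₀ Σ = 95.3 dB.

95.3 dB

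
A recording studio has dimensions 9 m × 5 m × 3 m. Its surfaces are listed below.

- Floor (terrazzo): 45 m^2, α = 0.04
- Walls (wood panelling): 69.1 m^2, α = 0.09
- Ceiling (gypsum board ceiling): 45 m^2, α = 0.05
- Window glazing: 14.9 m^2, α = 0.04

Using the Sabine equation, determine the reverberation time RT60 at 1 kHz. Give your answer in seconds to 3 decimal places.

2.000 s

Summing Sᵢαᵢ: 1.800 + 6.219 + 2.250 + 0.596 → A = 10.865 sabins.
Room volume: 135 m³.
RT60 = 0.161 · V / A = 0.161 × 135 / 10.865 = 2.000 s.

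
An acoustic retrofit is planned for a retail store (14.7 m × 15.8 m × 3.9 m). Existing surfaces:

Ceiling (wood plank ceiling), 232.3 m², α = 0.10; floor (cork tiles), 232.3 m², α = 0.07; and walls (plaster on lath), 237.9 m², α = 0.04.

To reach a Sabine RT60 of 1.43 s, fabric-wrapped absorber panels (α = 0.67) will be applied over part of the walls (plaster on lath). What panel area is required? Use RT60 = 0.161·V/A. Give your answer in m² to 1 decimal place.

84.1

Equivalent absorption area: A₁ = 232.3×0.10 + 232.3×0.07 + 237.9×0.04 = 49.007 m².
V = 905.814 m³. Target absorption A₂ = 0.161 × 905.814 / 1.43 = 101.983 sabins.
ΔA needed = 101.983 − 49.007 = 52.976 sabins.
Each m² of panel replacing the walls (plaster on lath) adds (0.67 − 0.04) = 0.63 sabins.
Panel area = 52.976 / 0.63 = 84.1 m².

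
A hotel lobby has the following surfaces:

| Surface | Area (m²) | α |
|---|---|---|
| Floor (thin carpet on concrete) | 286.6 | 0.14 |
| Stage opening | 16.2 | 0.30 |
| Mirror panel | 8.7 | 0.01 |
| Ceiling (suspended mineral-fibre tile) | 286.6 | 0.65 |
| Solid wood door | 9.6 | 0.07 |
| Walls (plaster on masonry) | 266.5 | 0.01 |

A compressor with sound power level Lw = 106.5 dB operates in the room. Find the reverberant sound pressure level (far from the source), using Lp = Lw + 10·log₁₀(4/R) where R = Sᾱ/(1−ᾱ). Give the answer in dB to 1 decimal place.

Σ(Sᵢαᵢ) = 286.6×0.14 + 16.2×0.30 + 8.7×0.01 + 286.6×0.65 + 9.6×0.07 + 266.5×0.01 = 234.698; total area S = 874.2 m².
ᾱ = 0.2685, so room constant R = A/(1−ᾱ) = 320.845 m².
Lp = Lw + 10 log₁₀(4/R) = 106.5 -19.04 = 87.5 dB.

87.5 dB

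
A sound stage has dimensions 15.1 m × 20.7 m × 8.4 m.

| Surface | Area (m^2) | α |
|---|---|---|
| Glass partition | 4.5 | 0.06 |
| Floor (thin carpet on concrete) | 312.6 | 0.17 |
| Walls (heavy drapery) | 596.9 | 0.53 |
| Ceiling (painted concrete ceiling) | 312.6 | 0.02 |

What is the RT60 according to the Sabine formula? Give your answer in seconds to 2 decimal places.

1.12 seconds

Equivalent absorption area: A = 4.5*0.06 + 312.6*0.17 + 596.9*0.53 + 312.6*0.02 = 376.021 m^2.
Volume V = 15.1 × 20.7 × 8.4 = 2625.588 m³.
Sabine: RT60 = 0.161 × 2625.588 / 376.021 = 1.12 s.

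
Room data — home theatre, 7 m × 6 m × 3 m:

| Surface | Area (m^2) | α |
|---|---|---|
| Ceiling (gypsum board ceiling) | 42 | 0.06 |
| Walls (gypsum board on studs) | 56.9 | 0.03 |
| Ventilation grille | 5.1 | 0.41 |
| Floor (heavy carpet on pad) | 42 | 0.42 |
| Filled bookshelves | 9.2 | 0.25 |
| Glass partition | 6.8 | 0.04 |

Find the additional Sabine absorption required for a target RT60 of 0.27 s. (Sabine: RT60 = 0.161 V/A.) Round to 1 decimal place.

48.6 sabins

Equivalent absorption area: A₁ = 42·0.06 + 56.9·0.03 + 5.1·0.41 + 42·0.42 + 9.2·0.25 + 6.8·0.04 = 26.530 m^2.
V = 126 m³. Required absorption A₂ = 0.161 × 126 / 0.27 = 75.133 sabins.
Shortfall: 75.133 − 26.530 = 48.6 sabins.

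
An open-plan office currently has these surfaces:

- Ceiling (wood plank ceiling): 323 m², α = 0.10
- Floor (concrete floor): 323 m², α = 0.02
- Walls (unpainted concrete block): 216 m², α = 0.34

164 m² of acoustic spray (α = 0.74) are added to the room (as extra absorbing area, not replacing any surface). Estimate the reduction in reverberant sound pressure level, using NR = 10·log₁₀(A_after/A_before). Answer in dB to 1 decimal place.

Equivalent absorption area: A_before = 323·0.10 + 323·0.02 + 216·0.34 = 112.200 m².
Added absorption = 164 × 0.74 = 121.360 sabins.
A_after = 112.200 + 121.360 = 233.560 sabins.
NR = 10·log₁₀(233.560/112.200) = 3.2 dB.

3.2 dB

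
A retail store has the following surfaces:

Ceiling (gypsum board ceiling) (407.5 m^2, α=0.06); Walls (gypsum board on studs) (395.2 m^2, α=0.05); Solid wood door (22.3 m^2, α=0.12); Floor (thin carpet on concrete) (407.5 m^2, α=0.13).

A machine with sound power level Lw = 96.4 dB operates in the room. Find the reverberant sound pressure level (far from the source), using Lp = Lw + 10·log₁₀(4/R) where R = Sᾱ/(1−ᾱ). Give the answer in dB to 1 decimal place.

82.1 dB

Σ(Sᵢαᵢ) = 407.5×0.06 + 395.2×0.05 + 22.3×0.12 + 407.5×0.13 = 99.861; total area S = 1232.5 m^2.
ᾱ = 0.0810, so room constant R = A/(1−ᾱ) = 108.663 m^2.
Lp = 96.4 + 10·log₁₀(4/108.663) = 96.4 + (-14.34) = 82.1 dB.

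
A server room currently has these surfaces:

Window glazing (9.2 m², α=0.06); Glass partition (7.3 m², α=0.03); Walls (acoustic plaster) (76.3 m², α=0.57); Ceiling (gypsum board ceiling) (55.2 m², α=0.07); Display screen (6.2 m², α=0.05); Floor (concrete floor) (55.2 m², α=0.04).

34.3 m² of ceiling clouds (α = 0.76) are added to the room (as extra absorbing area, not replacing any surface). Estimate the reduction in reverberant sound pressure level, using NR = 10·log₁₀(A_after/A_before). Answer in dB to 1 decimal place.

Total absorption A_before = 9.2·0.06 + 7.3·0.03 + 76.3·0.57 + 55.2·0.07 + 6.2·0.05 + 55.2·0.04
  = 0.552 + 0.219 + 43.491 + 3.864 + 0.310 + 2.208 = 50.644 m² sabins.
Added absorption = 34.3 × 0.76 = 26.068 sabins.
New total A_after = 76.712 sabins.
NR = 10·log₁₀(76.712/50.644) = 1.8 dB.

1.8 dB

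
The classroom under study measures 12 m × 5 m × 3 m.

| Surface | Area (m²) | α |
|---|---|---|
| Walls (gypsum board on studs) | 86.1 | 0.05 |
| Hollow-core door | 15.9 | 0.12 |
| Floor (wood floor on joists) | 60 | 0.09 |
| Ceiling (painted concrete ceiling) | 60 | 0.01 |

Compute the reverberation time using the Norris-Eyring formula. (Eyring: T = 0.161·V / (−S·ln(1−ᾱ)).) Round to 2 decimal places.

Total surface area S = 86.1 + 15.9 + 60 + 60 = 222.0 m².
Absorption A = 86.1×0.05 + 15.9×0.12 + 60×0.09 + 60×0.01 = 12.213 sabins.
Mean coefficient ᾱ = A/S = 0.0550.
−S·ln(1−ᾱ) = −222.0 × ln(1 − 0.0550) = 12.559.
V = 12 × 5 × 3 = 180 m³.
RT60 = 0.161 × 180 / 12.559 = 2.31 s.

2.31 sec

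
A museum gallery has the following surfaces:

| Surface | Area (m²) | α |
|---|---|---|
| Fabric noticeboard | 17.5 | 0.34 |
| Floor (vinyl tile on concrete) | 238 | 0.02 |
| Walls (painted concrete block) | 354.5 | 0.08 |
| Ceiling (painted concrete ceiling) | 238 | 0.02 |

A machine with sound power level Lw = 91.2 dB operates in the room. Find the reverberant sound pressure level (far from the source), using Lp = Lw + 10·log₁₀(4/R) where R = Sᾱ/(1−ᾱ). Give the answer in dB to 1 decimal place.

A = 43.830 sabins; S = 848.0 m².
ᾱ = 0.0517, so room constant R = A/(1−ᾱ) = 46.220 m².
Lp = 91.2 + 10·log₁₀(4/46.220) = 91.2 + (-10.63) = 80.6 dB.

80.6 dB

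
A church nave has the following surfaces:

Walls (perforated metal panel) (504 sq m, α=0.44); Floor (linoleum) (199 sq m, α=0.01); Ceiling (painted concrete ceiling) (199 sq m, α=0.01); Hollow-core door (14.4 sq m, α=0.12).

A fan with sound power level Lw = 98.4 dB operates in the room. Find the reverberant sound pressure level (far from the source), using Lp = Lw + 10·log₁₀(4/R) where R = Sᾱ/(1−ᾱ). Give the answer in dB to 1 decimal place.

Σ(Sᵢαᵢ) = 504×0.44 + 199×0.01 + 199×0.01 + 14.4×0.12 = 227.468; total area S = 916.4 sq m.
ᾱ = 0.2482, so room constant R = A/(1−ᾱ) = 302.565 sq m.
Lp = 98.4 + 10·log₁₀(4/302.565) = 98.4 + (-18.79) = 79.6 dB.

79.6 dB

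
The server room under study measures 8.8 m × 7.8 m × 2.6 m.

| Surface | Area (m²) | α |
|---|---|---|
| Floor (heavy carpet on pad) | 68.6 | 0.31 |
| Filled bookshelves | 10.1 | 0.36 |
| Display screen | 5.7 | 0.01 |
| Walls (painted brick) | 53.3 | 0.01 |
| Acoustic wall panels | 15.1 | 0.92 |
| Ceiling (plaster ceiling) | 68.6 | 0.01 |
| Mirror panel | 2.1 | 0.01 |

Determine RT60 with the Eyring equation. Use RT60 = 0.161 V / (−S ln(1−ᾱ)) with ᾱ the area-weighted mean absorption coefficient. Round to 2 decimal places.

Total surface area S = 68.6 + 10.1 + 5.7 + 53.3 + 15.1 + 68.6 + 2.1 = 223.5 m².
Σ(Sᵢαᵢ) = 68.6·0.31 + 10.1·0.36 + 5.7·0.01 + 53.3·0.01 + 15.1·0.92 + 68.6·0.01 + 2.1·0.01 = 40.091.
Mean coefficient ᾱ = A/S = 0.1794.
−S·ln(1−ᾱ) = −223.5 × ln(1 − 0.1794) = 44.190.
V = 8.8 × 7.8 × 2.6 = 178.464 m³.
RT60 = 0.161 × 178.464 / 44.190 = 0.65 s.

0.65 s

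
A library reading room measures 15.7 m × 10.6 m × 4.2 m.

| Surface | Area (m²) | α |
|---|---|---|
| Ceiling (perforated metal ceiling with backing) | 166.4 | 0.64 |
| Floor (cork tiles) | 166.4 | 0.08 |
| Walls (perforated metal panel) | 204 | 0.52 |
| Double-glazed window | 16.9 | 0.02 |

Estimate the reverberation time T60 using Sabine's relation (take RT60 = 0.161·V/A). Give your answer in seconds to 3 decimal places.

0.497 s

Equivalent absorption area: A = 166.4*0.64 + 166.4*0.08 + 204*0.52 + 16.9*0.02 = 226.226 m².
V = 15.7·10.6·4.2 = 698.964 m³.
Sabine: RT60 = 0.161 × 698.964 / 226.226 = 0.497 s.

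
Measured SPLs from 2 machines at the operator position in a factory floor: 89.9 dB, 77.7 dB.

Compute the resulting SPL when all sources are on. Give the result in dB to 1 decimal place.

Converting to relative power and adding: 10^(89.9/10) + 10^(77.7/10) = 1.036e+09.
Back to dB: 10·log₁₀ Σ = 90.2 dB.

90.2 dB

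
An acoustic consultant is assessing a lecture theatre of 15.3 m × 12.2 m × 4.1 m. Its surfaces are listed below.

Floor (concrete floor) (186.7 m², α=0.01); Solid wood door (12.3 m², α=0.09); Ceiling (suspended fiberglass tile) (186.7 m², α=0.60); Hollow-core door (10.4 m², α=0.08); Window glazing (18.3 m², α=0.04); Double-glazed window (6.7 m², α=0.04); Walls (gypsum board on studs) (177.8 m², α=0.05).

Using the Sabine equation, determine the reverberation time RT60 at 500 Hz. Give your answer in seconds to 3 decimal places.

Total absorption A = 186.7×0.01 + 12.3×0.09 + 186.7×0.60 + 10.4×0.08 + 18.3×0.04 + 6.7×0.04 + 177.8×0.05
  = 1.867 + 1.107 + 112.020 + 0.832 + 0.732 + 0.268 + 8.890 = 125.716 m² sabins.
Volume V = 15.3 × 12.2 × 4.1 = 765.306 m³.
Sabine: RT60 = 0.161 × 765.306 / 125.716 = 0.980 s.

0.980 s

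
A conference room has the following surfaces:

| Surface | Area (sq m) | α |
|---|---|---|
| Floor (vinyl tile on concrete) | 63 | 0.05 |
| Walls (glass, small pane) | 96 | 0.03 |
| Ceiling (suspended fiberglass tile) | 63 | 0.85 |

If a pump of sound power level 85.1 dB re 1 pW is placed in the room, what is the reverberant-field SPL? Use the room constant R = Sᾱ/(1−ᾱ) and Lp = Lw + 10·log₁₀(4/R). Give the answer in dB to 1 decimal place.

Σ(Sᵢαᵢ) = 63×0.05 + 96×0.03 + 63×0.85 = 59.580; total area S = 222.0 sq m.
ᾱ = 59.580/222.0 = 0.2684; R = Sᾱ/(1−ᾱ) = 59.580/(1−0.2684) = 81.438 sq m.
Lp = 85.1 + 10·log₁₀(4/81.438) = 85.1 + (-13.09) = 72.0 dB.

72.0 dB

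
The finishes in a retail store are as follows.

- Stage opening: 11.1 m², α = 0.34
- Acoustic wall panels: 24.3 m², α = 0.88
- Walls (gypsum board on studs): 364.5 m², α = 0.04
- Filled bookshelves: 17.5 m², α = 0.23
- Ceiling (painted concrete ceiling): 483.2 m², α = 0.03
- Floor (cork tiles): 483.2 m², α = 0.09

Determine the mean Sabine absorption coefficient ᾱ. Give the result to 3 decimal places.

0.074

Total surface area S = 1383.8 m².
Σ(Sᵢαᵢ) = 11.1×0.34 + 24.3×0.88 + 364.5×0.04 + 17.5×0.23 + 483.2×0.03 + 483.2×0.09 = 101.747.
ᾱ = A/S = 0.074.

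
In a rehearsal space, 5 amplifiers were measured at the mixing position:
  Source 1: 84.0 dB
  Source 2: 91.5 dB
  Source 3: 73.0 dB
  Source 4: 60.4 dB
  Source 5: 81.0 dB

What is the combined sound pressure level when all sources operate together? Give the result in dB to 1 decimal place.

Converting to relative power and adding: 10^(84.0/10) + 10^(91.5/10) + 10^(73.0/10) + 10^(60.4/10) + 10^(81.0/10) = 1.811e+09.
L_total = 10·log₁₀(1.811e+09) = 92.6 dB.

92.6 dB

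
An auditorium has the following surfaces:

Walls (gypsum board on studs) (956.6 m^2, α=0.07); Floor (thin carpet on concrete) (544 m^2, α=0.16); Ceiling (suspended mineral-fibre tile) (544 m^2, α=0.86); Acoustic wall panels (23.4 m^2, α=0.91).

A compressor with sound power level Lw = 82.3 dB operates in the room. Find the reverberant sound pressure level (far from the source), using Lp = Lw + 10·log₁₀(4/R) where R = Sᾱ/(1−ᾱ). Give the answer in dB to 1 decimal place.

58.6 dB

A = 643.136 sabins; S = 2068.0 m^2.
ᾱ = 0.3110, so room constant R = A/(1−ᾱ) = 933.434 m^2.
Lp = Lw + 10 log₁₀(4/R) = 82.3 -23.68 = 58.6 dB.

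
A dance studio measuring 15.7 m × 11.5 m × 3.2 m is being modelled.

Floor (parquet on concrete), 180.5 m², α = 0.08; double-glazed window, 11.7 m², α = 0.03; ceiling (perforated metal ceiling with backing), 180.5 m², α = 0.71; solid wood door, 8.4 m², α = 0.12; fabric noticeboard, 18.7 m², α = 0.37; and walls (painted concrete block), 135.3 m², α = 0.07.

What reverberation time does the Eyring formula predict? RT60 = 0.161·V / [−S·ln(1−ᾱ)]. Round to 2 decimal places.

0.49 sec

Total surface area S = 180.5 + 11.7 + 180.5 + 8.4 + 18.7 + 135.3 = 535.1 m².
Σ(Sᵢαᵢ) = 180.5×0.08 + 11.7×0.03 + 180.5×0.71 + 8.4×0.12 + 18.7×0.37 + 135.3×0.07 = 160.344.
Mean coefficient ᾱ = A/S = 0.2997.
−S·ln(1−ᾱ) = −535.1 × ln(1 − 0.2997) = 190.627.
V = 15.7 × 11.5 × 3.2 = 577.76 m³.
RT60 = 0.161 × 577.76 / 190.627 = 0.49 s.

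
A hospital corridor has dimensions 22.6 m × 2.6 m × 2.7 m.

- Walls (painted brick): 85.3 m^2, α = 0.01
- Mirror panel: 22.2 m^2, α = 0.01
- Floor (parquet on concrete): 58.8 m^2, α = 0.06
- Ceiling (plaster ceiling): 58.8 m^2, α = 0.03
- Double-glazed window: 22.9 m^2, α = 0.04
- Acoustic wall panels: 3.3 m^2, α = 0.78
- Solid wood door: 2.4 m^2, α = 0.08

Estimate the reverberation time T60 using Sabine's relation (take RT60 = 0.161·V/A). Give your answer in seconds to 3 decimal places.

Summing Sᵢαᵢ: 0.853 + 0.222 + 3.528 + 1.764 + 0.916 + 2.574 + 0.192 → A = 10.049 sabins.
Room volume: 158.652 m³.
T = 0.161 V/A = 0.161·158.652/10.049 = 2.542 s.

2.542 s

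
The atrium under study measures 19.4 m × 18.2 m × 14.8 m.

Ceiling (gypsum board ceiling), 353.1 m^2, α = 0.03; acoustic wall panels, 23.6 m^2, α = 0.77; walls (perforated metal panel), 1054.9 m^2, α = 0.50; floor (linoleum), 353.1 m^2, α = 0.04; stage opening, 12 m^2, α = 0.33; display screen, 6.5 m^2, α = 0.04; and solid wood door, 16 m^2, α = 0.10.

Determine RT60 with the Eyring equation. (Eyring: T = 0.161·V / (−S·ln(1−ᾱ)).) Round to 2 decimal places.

1.21 sec

Total surface area S = 353.1 + 23.6 + 1054.9 + 353.1 + 12 + 6.5 + 16 = 1819.2 m^2.
Σ(Sᵢαᵢ) = 353.1·0.03 + 23.6·0.77 + 1054.9·0.50 + 353.1·0.04 + 12·0.33 + 6.5·0.04 + 16·0.10 = 576.159.
ᾱ = 576.159 / 1819.2 = 0.3167.
Eyring denominator: −S ln(1−ᾱ) = 692.790.
V = 19.4 × 18.2 × 14.8 = 5225.584 m³.
T = 0.161·V/[−S·ln(1−ᾱ)] = 0.161·5225.584/692.790 = 1.21 s.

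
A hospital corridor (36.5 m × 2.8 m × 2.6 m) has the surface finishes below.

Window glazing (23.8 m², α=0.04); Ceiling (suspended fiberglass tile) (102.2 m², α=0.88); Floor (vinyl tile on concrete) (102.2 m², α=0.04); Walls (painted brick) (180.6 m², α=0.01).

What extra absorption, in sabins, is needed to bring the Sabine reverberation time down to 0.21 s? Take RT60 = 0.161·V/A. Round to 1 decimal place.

106.9 sabins

A₁ = Σ Sᵢαᵢ = 23.8*0.04 + 102.2*0.88 + 102.2*0.04 + 180.6*0.01 = 96.782 sabins.
For T = 0.21 s, need A₂ = 0.161·V/T = 0.161·265.72/0.21 = 203.719 sabins.
Additional absorption ΔA = 203.719 − 96.782 = 106.9 sabins.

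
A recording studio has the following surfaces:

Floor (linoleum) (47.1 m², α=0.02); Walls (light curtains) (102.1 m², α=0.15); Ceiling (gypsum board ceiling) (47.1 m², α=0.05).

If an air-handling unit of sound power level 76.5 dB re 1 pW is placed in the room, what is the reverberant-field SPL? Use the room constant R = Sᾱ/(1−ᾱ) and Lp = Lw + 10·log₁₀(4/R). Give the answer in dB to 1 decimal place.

Σ(Sᵢαᵢ) = 47.1×0.02 + 102.1×0.15 + 47.1×0.05 = 18.612; total area S = 196.3 m².
ᾱ = 0.0948, so room constant R = A/(1−ᾱ) = 20.561 m².
Lp = 76.5 + 10·log₁₀(4/20.561) = 76.5 + (-7.11) = 69.4 dB.

69.4 dB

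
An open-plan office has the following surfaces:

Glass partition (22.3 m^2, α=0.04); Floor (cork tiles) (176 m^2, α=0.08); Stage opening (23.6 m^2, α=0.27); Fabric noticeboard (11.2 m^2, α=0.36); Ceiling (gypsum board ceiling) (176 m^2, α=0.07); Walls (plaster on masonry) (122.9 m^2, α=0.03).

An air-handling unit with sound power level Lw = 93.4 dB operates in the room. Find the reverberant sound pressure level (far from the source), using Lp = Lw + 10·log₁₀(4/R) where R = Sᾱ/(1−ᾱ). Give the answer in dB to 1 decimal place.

82.9 dB

Σ(Sᵢαᵢ) = 22.3·0.04 + 176·0.08 + 23.6·0.27 + 11.2·0.36 + 176·0.07 + 122.9·0.03 = 41.383; total area S = 532.0 m^2.
ᾱ = 41.383/532.0 = 0.0778; R = Sᾱ/(1−ᾱ) = 41.383/(1−0.0778) = 44.874 m^2.
Lp = Lw + 10 log₁₀(4/R) = 93.4 -10.50 = 82.9 dB.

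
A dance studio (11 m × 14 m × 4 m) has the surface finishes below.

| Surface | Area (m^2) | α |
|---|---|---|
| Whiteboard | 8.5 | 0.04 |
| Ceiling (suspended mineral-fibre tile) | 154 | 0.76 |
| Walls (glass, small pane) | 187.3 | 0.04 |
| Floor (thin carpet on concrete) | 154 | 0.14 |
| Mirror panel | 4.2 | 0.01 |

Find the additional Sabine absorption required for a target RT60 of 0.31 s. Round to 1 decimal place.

Total absorption A₁ = 8.5*0.04 + 154*0.76 + 187.3*0.04 + 154*0.14 + 4.2*0.01
  = 0.340 + 117.040 + 7.492 + 21.560 + 0.042 = 146.474 m^2 sabins.
V = 616 m³. Required absorption A₂ = 0.161 × 616 / 0.31 = 319.923 sabins.
ΔA = A₂ − A₁ = 319.923 − 146.474 = 173.4 sabins.

173.4 sabins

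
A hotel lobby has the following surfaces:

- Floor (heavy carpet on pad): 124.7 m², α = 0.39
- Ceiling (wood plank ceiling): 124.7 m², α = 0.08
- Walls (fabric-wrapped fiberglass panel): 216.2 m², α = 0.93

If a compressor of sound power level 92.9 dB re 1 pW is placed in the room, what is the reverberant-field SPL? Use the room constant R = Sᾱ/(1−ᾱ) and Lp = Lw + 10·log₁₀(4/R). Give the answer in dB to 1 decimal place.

Σ(Sᵢαᵢ) = 124.7×0.39 + 124.7×0.08 + 216.2×0.93 = 259.675; total area S = 465.6 m².
ᾱ = 0.5577, so room constant R = A/(1−ᾱ) = 587.102 m².
Lp = Lw + 10 log₁₀(4/R) = 92.9 -21.67 = 71.2 dB.

71.2 dB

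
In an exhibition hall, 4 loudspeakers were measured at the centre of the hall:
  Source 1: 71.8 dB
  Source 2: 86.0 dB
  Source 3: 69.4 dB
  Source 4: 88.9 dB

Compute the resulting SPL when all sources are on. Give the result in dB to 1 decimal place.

Σ 10^(Lᵢ/10) = 1.198e+09.
Combined level = 10 log₁₀(1.198e+09) = 90.8 dB.

90.8 dB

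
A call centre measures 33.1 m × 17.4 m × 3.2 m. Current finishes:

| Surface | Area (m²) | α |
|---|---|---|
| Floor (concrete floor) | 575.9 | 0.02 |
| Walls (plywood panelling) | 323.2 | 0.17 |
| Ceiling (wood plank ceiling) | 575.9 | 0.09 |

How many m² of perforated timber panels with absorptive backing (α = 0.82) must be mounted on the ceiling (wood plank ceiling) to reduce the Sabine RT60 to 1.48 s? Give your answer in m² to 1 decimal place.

112.6

Total absorption A₁ = 575.9·0.02 + 323.2·0.17 + 575.9·0.09
  = 11.518 + 54.944 + 51.831 = 118.293 m² sabins.
Required A₂ = 0.161·1843.008/1.48 = 200.489 sabins.
Absorption to add: 200.489 − 118.293 = 82.196 sabins.
Each m² of panel replacing the ceiling (wood plank ceiling) adds (0.82 − 0.09) = 0.73 sabins.
Area = ΔA/Δα = 82.196/0.73 = 112.6 m².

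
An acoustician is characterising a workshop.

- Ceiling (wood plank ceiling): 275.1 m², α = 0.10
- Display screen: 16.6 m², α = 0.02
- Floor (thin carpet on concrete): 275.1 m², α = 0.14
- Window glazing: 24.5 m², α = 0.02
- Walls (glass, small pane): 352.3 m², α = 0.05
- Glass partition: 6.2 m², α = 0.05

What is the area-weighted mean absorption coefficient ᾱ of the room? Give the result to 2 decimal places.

0.09

S = Σ Sᵢ = 275.1 + 16.6 + 275.1 + 24.5 + 352.3 + 6.2 = 949.8 m².
A = 275.1×0.10 + 16.6×0.02 + 275.1×0.14 + 24.5×0.02 + 352.3×0.05 + 6.2×0.05 = 84.771 sabins.
ᾱ = A/S = 0.09.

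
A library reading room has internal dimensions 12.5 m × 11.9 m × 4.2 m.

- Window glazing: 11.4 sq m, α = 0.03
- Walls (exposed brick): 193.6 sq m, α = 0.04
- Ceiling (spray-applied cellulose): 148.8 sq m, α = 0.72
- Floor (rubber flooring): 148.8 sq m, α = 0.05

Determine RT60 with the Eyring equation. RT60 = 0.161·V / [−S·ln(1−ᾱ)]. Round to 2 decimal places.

0.72 seconds

Total surface area S = 11.4 + 193.6 + 148.8 + 148.8 = 502.6 sq m.
Absorption A = 11.4×0.03 + 193.6×0.04 + 148.8×0.72 + 148.8×0.05 = 122.662 sabins.
ᾱ = 122.662 / 502.6 = 0.2441.
Eyring denominator: −S ln(1−ᾱ) = 140.651.
V = 12.5 × 11.9 × 4.2 = 624.75 m³.
RT60 = 0.161 × 624.75 / 140.651 = 0.72 s.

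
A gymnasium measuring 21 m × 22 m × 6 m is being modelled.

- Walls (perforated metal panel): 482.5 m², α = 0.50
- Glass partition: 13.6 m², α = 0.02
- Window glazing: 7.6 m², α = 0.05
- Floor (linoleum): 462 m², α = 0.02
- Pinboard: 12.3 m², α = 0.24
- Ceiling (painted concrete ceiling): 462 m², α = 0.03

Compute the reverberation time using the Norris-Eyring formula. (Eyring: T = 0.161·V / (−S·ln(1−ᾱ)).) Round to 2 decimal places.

S = Σ Sᵢ = 1440.0 m².
Σ(Sᵢαᵢ) = 482.5×0.50 + 13.6×0.02 + 7.6×0.05 + 462×0.02 + 12.3×0.24 + 462×0.03 = 267.954.
ᾱ = 267.954 / 1440.0 = 0.1861.
Eyring denominator: −S ln(1−ᾱ) = 296.522.
V = 21 × 22 × 6 = 2772 m³.
RT60 = 0.161 × 2772 / 296.522 = 1.51 s.

1.51 sec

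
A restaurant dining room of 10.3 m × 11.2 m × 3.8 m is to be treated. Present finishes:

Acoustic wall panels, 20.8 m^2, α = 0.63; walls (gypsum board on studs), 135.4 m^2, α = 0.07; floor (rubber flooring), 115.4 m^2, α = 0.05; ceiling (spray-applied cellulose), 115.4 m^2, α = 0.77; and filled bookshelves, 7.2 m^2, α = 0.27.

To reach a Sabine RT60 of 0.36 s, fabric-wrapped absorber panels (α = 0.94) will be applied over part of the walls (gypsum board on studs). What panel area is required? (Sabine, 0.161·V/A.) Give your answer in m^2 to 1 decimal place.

88.4

Equivalent absorption area: A₁ = 20.8×0.63 + 135.4×0.07 + 115.4×0.05 + 115.4×0.77 + 7.2×0.27 = 119.154 m^2.
V = 438.368 m³. Target absorption A₂ = 0.161 × 438.368 / 0.36 = 196.048 sabins.
Absorption to add: 196.048 − 119.154 = 76.894 sabins.
Net gain per m^2: Δα = 0.94 − 0.07 = 0.87.
Area = ΔA/Δα = 76.894/0.87 = 88.4 m^2.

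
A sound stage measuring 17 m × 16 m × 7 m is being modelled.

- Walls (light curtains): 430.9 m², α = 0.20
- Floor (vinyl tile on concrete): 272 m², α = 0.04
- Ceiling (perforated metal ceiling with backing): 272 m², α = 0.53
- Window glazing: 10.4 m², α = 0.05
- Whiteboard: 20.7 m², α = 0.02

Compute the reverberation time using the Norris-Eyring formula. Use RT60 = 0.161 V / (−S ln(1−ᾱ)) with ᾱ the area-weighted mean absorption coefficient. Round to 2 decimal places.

1.11 sec

S = Σ Sᵢ = 1006.0 m².
Absorption A = 430.9×0.20 + 272×0.04 + 272×0.53 + 10.4×0.05 + 20.7×0.02 = 242.154 sabins.
ᾱ = 242.154 / 1006.0 = 0.2407.
−S·ln(1−ᾱ) = −1006.0 × ln(1 − 0.2407) = 277.010.
V = 17 × 16 × 7 = 1904 m³.
RT60 = 0.161 × 1904 / 277.010 = 1.11 s.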